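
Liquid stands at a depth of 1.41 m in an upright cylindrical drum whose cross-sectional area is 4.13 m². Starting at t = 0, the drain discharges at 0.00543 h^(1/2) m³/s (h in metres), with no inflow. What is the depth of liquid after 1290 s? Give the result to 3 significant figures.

Accumulation of liquid (constant cross-section A): A dh/dt = −0.00543 √h.
∫ h^(−1/2) dh = −(0.00543/A) ∫ dt, giving 2√h = 2√h₀ − (0.00543/A) t.
√h = √1.41 − 0.00543·1290/(2·4.13) = 1.1874 − 0.84803 = 0.33941.
h = 0.33941² = 0.11520 m.

0.115 m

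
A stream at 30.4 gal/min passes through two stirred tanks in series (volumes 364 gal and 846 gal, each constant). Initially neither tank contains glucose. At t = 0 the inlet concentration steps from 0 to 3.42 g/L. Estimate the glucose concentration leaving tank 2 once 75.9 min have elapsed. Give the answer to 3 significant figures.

3.03 g/L

Each tank obeys Vᵢ dCᵢ/dt = Q(Cᵢ₋₁ − Cᵢ), so τᵢ = Vᵢ/Q.
τ₁ = 364/30.4 = 11.974 min; τ₂ = 846/30.4 = 27.829 min.
Solving the cascade with C₁(0)=C₂(0)=0 gives C₂(t) = C_in[1 − (τ₁ e^(−t/τ₁) − τ₂ e^(−t/τ₂))/(τ₁ − τ₂)].
At t = 75.9: e^(−t/τ₁) = 0.0017662, e^(−t/τ₂) = 0.065391.
C₂ = 3.42·[1 − (11.974·0.0017662 − 27.829·0.065391)/(-15.855)] = 3.42·0.88656 = 3.0320 g/L.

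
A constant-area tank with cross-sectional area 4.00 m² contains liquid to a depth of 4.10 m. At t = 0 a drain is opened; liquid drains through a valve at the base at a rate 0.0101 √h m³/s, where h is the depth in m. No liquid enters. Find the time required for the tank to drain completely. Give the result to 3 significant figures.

Volume balance on the tank: A dh/dt = −0.0101 √h.
This is separable: 2 d(√h)/dt = −0.0101/A, so √h = √h₀ − (0.0101/(2A)) t.
Set h = 0: 2√h₀ = (0.0101/A) t_empty ⇒ t_empty = 2A√h₀/0.0101.
t_empty = 2·4.00·√4.10/0.0101 = 8.0000·2.0248/0.0101 = 1603.8 s.

1600 s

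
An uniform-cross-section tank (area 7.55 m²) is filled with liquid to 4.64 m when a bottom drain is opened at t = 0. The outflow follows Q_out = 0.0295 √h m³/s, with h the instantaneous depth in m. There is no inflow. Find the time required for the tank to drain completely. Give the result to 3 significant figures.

1100 s

With no inflow, A dh/dt = −0.0295 √h.
∫ h^(−1/2) dh = −(0.0295/A) ∫ dt, giving 2√h = 2√h₀ − (0.0295/A) t.
Set h = 0: 2√h₀ = (0.0295/A) t_empty ⇒ t_empty = 2A√h₀/0.0295.
t_empty = 2·7.55·√4.64/0.0295 = 15.100·2.1541/0.0295 = 1102.6 s.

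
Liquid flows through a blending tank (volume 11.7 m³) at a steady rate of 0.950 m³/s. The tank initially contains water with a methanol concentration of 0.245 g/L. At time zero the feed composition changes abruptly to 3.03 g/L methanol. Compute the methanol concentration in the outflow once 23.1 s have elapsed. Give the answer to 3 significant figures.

Accumulation = in − out for the solute gives V dC/dt = Q(C_in − C).
Time constant τ = V/Q = 11.7/0.950 = 12.316 s.
Solution: C(t) = C_in + (C₀ − C_in) e^(−t/τ).
C(23.1) = 3.03 + (0.245 − 3.03)·e^(−23.1/12.316) = 3.03 + (-2.7850)·0.15326 = 2.6032 g/L.

2.60 g/L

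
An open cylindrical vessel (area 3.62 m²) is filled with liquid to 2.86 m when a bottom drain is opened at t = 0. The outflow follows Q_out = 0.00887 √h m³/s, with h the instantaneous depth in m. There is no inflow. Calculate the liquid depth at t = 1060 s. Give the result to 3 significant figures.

0.154 m

Volume balance on the tank: A dh/dt = −0.00887 √h.
This is separable: 2 d(√h)/dt = −0.00887/A, so √h = √h₀ − (0.00887/(2A)) t.
√h = √2.86 − 0.00887·1060/(2·3.62) = 1.6912 − 1.2986 = 0.39251.
h = 0.39251² = 0.15406 m.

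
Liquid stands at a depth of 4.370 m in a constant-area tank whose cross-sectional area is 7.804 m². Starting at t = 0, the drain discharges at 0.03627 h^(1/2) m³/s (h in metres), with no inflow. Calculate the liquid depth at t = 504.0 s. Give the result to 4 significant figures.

A dh/dt = −Q_out = −0.03627 √h.
This is separable: 2 d(√h)/dt = −0.03627/A, so √h = √h₀ − (0.03627/(2A)) t.
√h = √4.370 − 0.03627·504.0/(2·7.804) = 2.09045 − 1.17120 = 0.919255.
h = 0.919255² = 0.845030 m.

0.8450 m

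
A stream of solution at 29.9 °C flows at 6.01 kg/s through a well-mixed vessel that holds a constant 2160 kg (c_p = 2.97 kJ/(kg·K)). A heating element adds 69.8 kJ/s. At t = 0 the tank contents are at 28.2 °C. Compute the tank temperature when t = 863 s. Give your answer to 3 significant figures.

33.3 °C

M c_p dT/dt = ṁ c_p (T_in − T) + Q̇.
τ = M/ṁ = 359.40 s; T_ss = T_in + Q̇/(ṁ c_p) = 29.9 + 69.8/(6.01·2.97) = 33.810 °C.
Integrating: T(t) = T_ss + (T₀ − T_ss) e^(−t/τ).
T(863) = 33.810 + (-5.6104)·e^(−863/359.40) = 33.810 + (-5.6104)·0.090608 = 33.302 °C.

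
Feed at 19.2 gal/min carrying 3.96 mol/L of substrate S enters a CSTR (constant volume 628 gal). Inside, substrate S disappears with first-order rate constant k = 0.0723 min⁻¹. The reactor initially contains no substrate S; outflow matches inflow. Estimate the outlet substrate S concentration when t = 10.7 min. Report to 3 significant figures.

Accumulation = in − out − consumed: V dC/dt = Q C_in − Q C − k V C.
This is linear with rate a = Q/V + k = 0.10287 min⁻¹.
C_ss = Q C_in/(Q + kV) = 1.1769 mol/L; C(t) = C_ss + (C₀ − C_ss) e^(−a t).
C(10.7) = 1.1769 + (-1.1769)·e^(−0.10287·10.7) = 1.1769 + (-1.1769)·0.33262 = 0.78543 mol/L.

0.785 mol/L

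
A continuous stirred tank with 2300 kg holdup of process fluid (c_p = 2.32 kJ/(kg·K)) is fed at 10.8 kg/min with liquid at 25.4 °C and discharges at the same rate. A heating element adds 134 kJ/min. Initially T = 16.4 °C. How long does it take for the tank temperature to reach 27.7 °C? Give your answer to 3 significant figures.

First-law balance (no shaft work): M c_p dT/dt = ṁ c_p (T_in − T) + 134.
τ = M/ṁ = 212.96 min; T_ss = T_in + Q̇/(ṁ c_p) = 30.748 °C.
T(t) = T_ss + (T₀ − T_ss) e^(−t/τ). Set T = 27.7:
e^(−t/τ) = (27.7 − 30.748)/(16.4 − 30.748) = 0.21243
t = −212.96 · ln(0.21243) = 329.91 min.

330 min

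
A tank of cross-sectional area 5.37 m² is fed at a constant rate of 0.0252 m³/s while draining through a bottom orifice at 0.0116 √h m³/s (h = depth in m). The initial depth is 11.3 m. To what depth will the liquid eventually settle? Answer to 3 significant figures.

4.72 m

Level balance: A dh/dt = 0.0252 − 0.0116 √h. Setting dh/dt = 0:
Q_in = 0.0116 √h_ss ⇒ √h_ss = 0.0252/0.0116 = 2.1724.
h_ss = 2.1724² = 4.7194 m. (Since h₀ = 11.3 m > h_ss, the level will fall toward this value.)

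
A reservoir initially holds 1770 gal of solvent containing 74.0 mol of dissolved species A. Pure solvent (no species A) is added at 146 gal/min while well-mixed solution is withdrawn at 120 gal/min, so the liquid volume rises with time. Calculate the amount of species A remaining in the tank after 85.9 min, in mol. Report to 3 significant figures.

Let m(t) be the amount of species A. Volume: V(t) = V₀ + (Q_in − Q_out) t = 1770 + 26.000 t; V(85.9) = 4003.4 gal.
Solute balance: dm/dt = 0 − Q_out C = −Q_out m/V(t).
dm/m = −Q_out dt/(V₀ + 26.000 t); integrating gives ln(m/m₀) = −(Q_out/(Q_in−Q_out)) ln(V/V₀).
m = m₀ (V₀/V)^(Q_out/(Q_in−Q_out)) = 74.0 × (1770/4003.4)^(4.6154) = 1.7111 mol.

1.71 mol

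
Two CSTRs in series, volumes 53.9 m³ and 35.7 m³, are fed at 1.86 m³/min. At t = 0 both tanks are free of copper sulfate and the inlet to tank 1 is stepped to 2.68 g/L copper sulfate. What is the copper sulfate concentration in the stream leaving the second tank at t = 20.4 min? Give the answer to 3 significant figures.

0.570 g/L

Time constants: τᵢ = Vᵢ/Q for each well-mixed tank.
τ₁ = 53.9/1.86 = 28.978 min; τ₂ = 35.7/1.86 = 19.194 min.
Solving the cascade with C₁(0)=C₂(0)=0 gives C₂(t) = C_in[1 − (τ₁ e^(−t/τ₁) − τ₂ e^(−t/τ₂))/(τ₁ − τ₂)].
At t = 20.4: e^(−t/τ₁) = 0.49462, e^(−t/τ₂) = 0.34547.
C₂ = 2.68·[1 − (28.978·0.49462 − 19.194·0.34547)/(9.7849)] = 2.68·0.21282 = 0.57035 g/L.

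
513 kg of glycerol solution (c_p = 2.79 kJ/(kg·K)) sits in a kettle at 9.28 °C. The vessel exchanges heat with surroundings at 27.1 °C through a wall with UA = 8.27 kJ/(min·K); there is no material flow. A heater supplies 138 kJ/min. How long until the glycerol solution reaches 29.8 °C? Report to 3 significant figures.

Lumped-capacitance energy balance: M c_p dT/dt = UA(T_amb − T) + Q̇.
τ = M c_p/UA = 173.07 min; T_ss = T_amb + Q̇/UA = 27.1 + 138/8.27 = 43.787 °C.
T(t) = T_ss + (T₀ − T_ss)e^(−t/τ); set T = 29.8:
t = −τ ln[(T − T_ss)/(T₀ − T_ss)] = −173.07 · ln(0.40533) = 156.29 min.

156 min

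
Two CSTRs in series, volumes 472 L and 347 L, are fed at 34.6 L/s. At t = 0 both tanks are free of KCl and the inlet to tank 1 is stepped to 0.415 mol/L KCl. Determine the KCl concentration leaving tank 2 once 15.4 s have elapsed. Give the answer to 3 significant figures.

Species balance on tank i: dCᵢ/dt = (Cᵢ₋₁ − Cᵢ)/τᵢ with τᵢ = Vᵢ/Q.
τ₁ = 472/34.6 = 13.642 s; τ₂ = 347/34.6 = 10.029 s.
Solving the cascade with C₁(0)=C₂(0)=0 gives C₂(t) = C_in[1 − (τ₁ e^(−t/τ₁) − τ₂ e^(−t/τ₂))/(τ₁ − τ₂)].
At t = 15.4: e^(−t/τ₁) = 0.32339, e^(−t/τ₂) = 0.21533.
C₂ = 0.415·[1 − (13.642·0.32339 − 10.029·0.21533)/(3.6127)] = 0.415·0.37665 = 0.15631 mol/L.

0.156 mol/L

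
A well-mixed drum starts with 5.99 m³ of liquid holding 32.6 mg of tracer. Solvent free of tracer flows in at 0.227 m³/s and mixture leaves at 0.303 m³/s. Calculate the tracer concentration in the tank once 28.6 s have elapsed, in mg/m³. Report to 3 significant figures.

Total volume: dV/dt = Q_in − Q_out = -0.076000 m³/s, so V(t) = 5.99 − 0.076000 t and V(28.6) = 3.8164 m³.
No tracer enters, so dm/dt = −Q_out · (m/V).
Separate: dm/m = −Q_out dt/V(t) ⇒ ln(m/m₀) = −(Q_out/(Q_in−Q_out)) ln(V/V₀).
m = m₀ (V₀/V)^(Q_out/(Q_in−Q_out)) = 32.6 × (5.99/3.8164)^(-3.9868) = 5.4038 mg.
C = m/V = 5.4038/3.8164 = 1.4160 mg/m³.

1.42 mg/m³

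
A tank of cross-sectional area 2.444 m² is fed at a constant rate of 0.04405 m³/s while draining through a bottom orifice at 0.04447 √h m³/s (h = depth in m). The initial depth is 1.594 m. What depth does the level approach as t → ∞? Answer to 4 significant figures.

0.9812 m

Level balance: A dh/dt = 0.04405 − 0.04447 √h. Setting dh/dt = 0:
Q_in = 0.04447 √h_ss ⇒ √h_ss = 0.04405/0.04447 = 0.990555.
h_ss = 0.990555² = 0.981200 m. (Since h₀ = 1.594 m > h_ss, the level will fall toward this value.)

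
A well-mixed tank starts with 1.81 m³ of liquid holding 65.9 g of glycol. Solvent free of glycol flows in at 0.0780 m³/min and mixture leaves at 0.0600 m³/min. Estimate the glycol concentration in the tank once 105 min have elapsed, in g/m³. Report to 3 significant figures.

1.64 g/m³

Let m(t) be the amount of glycol. Volume: V(t) = V₀ + (Q_in − Q_out) t = 1.81 + 0.018000 t; V(105) = 3.7000 m³.
Solute balance: dm/dt = 0 − Q_out C = −Q_out m/V(t).
dm/m = −Q_out dt/(V₀ + 0.018000 t); integrating gives ln(m/m₀) = −(Q_out/(Q_in−Q_out)) ln(V/V₀).
m = m₀ (V₀/V)^(Q_out/(Q_in−Q_out)) = 65.9 × (1.81/3.7000)^(3.3333) = 6.0787 g.
C = m/V = 6.0787/3.7000 = 1.6429 g/m³.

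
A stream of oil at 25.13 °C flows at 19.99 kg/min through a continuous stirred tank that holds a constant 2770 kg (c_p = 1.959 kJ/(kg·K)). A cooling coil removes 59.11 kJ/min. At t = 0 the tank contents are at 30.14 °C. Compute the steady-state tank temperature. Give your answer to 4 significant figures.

Unsteady energy balance on the tank contents: M c_p dT/dt = ṁ c_p (T_in − T) − 59.11.
At steady state dT/dt = 0 ⇒ T_ss = T_in − Q̇/(ṁ c_p) = 25.13 − 59.11/(19.99·1.959) = 23.6206 °C.

23.62 °C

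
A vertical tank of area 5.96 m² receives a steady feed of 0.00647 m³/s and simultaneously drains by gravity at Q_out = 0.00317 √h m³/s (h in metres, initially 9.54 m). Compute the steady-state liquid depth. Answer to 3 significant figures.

A dh/dt = Q_in − 0.00317 √h. Steady state requires inflow = outflow:
Q_in = 0.00317 √h_ss ⇒ √h_ss = 0.00647/0.00317 = 2.0410.
h_ss = 2.0410² = 4.1657 m. (Since h₀ = 9.54 m > h_ss, the level will fall toward this value.)

4.17 m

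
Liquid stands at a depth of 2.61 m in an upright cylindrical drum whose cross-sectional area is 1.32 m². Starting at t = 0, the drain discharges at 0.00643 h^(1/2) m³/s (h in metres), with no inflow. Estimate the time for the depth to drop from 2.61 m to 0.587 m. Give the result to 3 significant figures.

Mass balance (ρ constant): A dh/dt = −0.00643 √h.
This is separable: 2 d(√h)/dt = −0.00643/A, so √h = √h₀ − (0.00643/(2A)) t.
t = 2A(√h₀ − √h)/0.00643 = 2·1.32·(√2.61 − √0.587)/0.00643
  = 2.6400 × (1.6155 − 0.76616) / 0.00643 = 348.74 s.

349 s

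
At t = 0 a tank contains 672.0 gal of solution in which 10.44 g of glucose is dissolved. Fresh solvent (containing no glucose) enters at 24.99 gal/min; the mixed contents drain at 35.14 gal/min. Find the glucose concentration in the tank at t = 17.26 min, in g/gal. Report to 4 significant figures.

0.007385 g/gal

Total volume: dV/dt = Q_in − Q_out = -10.1500 gal/min, so V(t) = 672.0 − 10.1500 t and V(17.26) = 496.811 gal.
Solute balance: dm/dt = 0 − Q_out C = −Q_out m/V(t).
Separate: dm/m = −Q_out dt/V(t) ⇒ ln(m/m₀) = −(Q_out/(Q_in−Q_out)) ln(V/V₀).
m = m₀ (V₀/V)^(Q_out/(Q_in−Q_out)) = 10.44 × (672.0/496.811)^(-3.46207) = 3.66904 g.
C = m/V = 3.66904/496.811 = 0.00738519 g/gal.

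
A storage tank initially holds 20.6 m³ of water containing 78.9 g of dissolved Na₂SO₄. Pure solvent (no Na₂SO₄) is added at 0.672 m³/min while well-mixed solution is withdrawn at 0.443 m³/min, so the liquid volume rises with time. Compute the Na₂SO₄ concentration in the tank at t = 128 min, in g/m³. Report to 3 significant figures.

0.285 g/m³

Let m(t) be the amount of Na₂SO₄. Volume: V(t) = V₀ + (Q_in − Q_out) t = 20.6 + 0.22900 t; V(128) = 49.912 m³.
Solute balance: dm/dt = 0 − Q_out C = −Q_out m/V(t).
dm/m = −Q_out dt/(V₀ + 0.22900 t); integrating gives ln(m/m₀) = −(Q_out/(Q_in−Q_out)) ln(V/V₀).
m = m₀ (V₀/V)^(Q_out/(Q_in−Q_out)) = 78.9 × (20.6/49.912)^(1.9345) = 14.242 g.
C = m/V = 14.242/49.912 = 0.28535 g/m³.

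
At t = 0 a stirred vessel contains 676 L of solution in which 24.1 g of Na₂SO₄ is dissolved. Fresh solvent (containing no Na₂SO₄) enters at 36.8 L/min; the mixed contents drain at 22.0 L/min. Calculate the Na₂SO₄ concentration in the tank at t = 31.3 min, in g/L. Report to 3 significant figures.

Let m(t) be the amount of Na₂SO₄. Volume: V(t) = V₀ + (Q_in − Q_out) t = 676 + 14.800 t; V(31.3) = 1139.2 L.
Solute balance: dm/dt = 0 − Q_out C = −Q_out m/V(t).
dm/m = −Q_out dt/(V₀ + 14.800 t); integrating gives ln(m/m₀) = −(Q_out/(Q_in−Q_out)) ln(V/V₀).
m = m₀ (V₀/V)^(Q_out/(Q_in−Q_out)) = 24.1 × (676/1139.2)^(1.4865) = 11.094 g.
C = m/V = 11.094/1139.2 = 0.0097378 g/L.

0.00974 g/L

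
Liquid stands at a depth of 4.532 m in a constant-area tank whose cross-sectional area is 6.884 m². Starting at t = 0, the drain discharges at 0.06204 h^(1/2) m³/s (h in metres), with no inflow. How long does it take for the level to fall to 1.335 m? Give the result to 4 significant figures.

216.0 s

A dh/dt = −Q_out = −0.06204 √h.
This is separable: 2 d(√h)/dt = −0.06204/A, so √h = √h₀ − (0.06204/(2A)) t.
t = 2A(√h₀ − √h)/0.06204 = 2·6.884·(√4.532 − √1.335)/0.06204
  = 13.7680 × (2.12885 − 1.15542) / 0.06204 = 216.024 s.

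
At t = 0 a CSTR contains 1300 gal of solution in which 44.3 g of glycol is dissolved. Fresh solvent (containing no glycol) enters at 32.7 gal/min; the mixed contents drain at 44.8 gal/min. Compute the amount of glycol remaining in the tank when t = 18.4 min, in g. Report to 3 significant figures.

Total volume: dV/dt = Q_in − Q_out = -12.100 gal/min, so V(t) = 1300 − 12.100 t and V(18.4) = 1077.4 gal.
Solute balance: dm/dt = 0 − Q_out C = −Q_out m/V(t).
dm/m = −Q_out dt/(V₀ − 12.100 t); integrating gives ln(m/m₀) = −(Q_out/(Q_in−Q_out)) ln(V/V₀).
m = m₀ (V₀/V)^(Q_out/(Q_in−Q_out)) = 44.3 × (1300/1077.4)^(-3.7025) = 22.098 g.

22.1 g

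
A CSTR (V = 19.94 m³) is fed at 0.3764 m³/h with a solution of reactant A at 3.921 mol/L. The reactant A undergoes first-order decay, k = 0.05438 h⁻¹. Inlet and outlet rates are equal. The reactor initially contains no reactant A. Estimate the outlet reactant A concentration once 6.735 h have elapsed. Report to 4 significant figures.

Species balance: V dC/dt = Q C_in − Q C − k V C.
This is linear with rate a = Q/V + k = 0.0732566 h⁻¹.
C_ss = Q C_in/(Q + kV) = 1.01036 mol/L; C(t) = C_ss + (C₀ − C_ss) e^(−a t).
C(6.735) = 1.01036 + (-1.01036)·e^(−0.0732566·6.735) = 1.01036 + (-1.01036)·0.610557 = 0.393476 mol/L.

0.3935 mol/L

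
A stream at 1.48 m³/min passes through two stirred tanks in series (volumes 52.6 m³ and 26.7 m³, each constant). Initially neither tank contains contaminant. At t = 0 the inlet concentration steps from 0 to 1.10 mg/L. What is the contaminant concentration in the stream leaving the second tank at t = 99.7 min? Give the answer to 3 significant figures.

0.969 mg/L

Species balance on tank i: dCᵢ/dt = (Cᵢ₋₁ − Cᵢ)/τᵢ with τᵢ = Vᵢ/Q.
τ₁ = 52.6/1.48 = 35.541 min; τ₂ = 26.7/1.48 = 18.041 min.
Solving the cascade with C₁(0)=C₂(0)=0 gives C₂(t) = C_in[1 − (τ₁ e^(−t/τ₁) − τ₂ e^(−t/τ₂))/(τ₁ − τ₂)].
At t = 99.7: e^(−t/τ₁) = 0.060492, e^(−t/τ₂) = 0.0039801.
C₂ = 1.10·[1 − (35.541·0.060492 − 18.041·0.0039801)/(17.500)] = 1.10·0.88125 = 0.96938 mg/L.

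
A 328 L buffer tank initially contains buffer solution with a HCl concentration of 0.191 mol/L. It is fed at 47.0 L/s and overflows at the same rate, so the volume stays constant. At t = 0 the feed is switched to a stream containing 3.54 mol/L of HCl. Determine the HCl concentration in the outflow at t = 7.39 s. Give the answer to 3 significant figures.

2.38 mol/L

Mass balance on the solute (V constant): V dC/dt = Q(C_in − C).
So dC/dt = (C_in − C)/τ with τ = V/Q = 328/47.0 = 6.9787 s.
Integrating: C(t) = C_in + (C₀ − C_in) e^(−t/τ).
C(7.39) = 3.54 + (0.191 − 3.54)·e^(−7.39/6.9787) = 3.54 + (-3.3490)·0.34683 = 2.3785 mol/L.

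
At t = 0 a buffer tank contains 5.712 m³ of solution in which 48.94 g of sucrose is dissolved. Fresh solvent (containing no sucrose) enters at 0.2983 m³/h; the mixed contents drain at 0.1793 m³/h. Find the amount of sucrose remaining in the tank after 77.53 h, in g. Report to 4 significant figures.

Total volume: dV/dt = Q_in − Q_out = 0.119000 m³/h, so V(t) = 5.712 + 0.119000 t and V(77.53) = 14.9381 m³.
Species balance (pure solvent in): dm/dt = −Q_out · m/V(t).
dm/m = −Q_out dt/(V₀ + 0.119000 t); integrating gives ln(m/m₀) = −(Q_out/(Q_in−Q_out)) ln(V/V₀).
m = m₀ (V₀/V)^(Q_out/(Q_in−Q_out)) = 48.94 × (5.712/14.9381)^(1.50672) = 11.4974 g.

11.50 g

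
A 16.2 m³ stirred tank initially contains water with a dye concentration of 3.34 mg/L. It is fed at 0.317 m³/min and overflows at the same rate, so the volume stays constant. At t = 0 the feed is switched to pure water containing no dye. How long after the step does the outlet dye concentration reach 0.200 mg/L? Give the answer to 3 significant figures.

Transient balance on the dissolved component: V dC/dt = Q(C_in − C), so τ = V/Q = 51.104 min.
C(t) = C_in + (C₀ − C_in) e^(−t/τ). Set C = 0.200 and solve for t:
e^(−t/τ) = (C − C_in)/(C₀ − C_in) = (0.200 − 0)/(3.34 − 0) = 0.059880
t = −τ ln(…) = 51.104 × 2.8154 = 143.88 min.

144 min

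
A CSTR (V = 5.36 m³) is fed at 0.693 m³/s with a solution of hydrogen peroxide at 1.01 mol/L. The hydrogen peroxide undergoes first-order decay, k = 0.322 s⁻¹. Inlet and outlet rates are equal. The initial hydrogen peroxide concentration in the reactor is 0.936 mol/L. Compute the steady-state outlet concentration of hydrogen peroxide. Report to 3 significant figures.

0.289 mol/L

Accumulation = in − out − consumed: V dC/dt = Q C_in − Q C − k V C.
Steady state (dC/dt = 0): C_ss = Q C_in/(Q + kV) = C_in/(1 + kV/Q).
C_ss = 0.693·1.01/(0.693 + 0.322·5.36) = 0.69993/2.4189 = 0.28936 mol/L.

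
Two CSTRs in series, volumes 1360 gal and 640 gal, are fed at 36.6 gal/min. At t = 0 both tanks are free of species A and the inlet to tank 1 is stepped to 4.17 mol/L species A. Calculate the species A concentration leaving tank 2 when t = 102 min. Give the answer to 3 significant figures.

Each tank obeys Vᵢ dCᵢ/dt = Q(Cᵢ₋₁ − Cᵢ), so τᵢ = Vᵢ/Q.
τ₁ = 1360/36.6 = 37.158 min; τ₂ = 640/36.6 = 17.486 min.
Solving the cascade with C₁(0)=C₂(0)=0 gives C₂(t) = C_in[1 − (τ₁ e^(−t/τ₁) − τ₂ e^(−t/τ₂))/(τ₁ − τ₂)].
At t = 102: e^(−t/τ₁) = 0.064248, e^(−t/τ₂) = 0.0029289.
C₂ = 4.17·[1 − (37.158·0.064248 − 17.486·0.0029289)/(19.672)] = 4.17·0.88125 = 3.6748 mol/L.

3.67 mol/L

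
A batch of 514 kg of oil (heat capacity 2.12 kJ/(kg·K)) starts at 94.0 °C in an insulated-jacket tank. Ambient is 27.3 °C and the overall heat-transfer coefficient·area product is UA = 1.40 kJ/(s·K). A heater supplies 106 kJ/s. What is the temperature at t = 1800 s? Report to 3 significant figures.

M c_p dT/dt = −UA(T − T_amb) + Q̇.
dT/dt = (T_ss − T)/τ with T_ss = T_amb + Q̇/UA = 27.3 + 106/1.40 = 103.01 °C, τ = M c_p/UA = 514·2.12/1.40 = 778.34 s.
Solution: T(t) = T_ss + (T₀ − T_ss) e^(−t/τ).
T(1800) = 103.01 + (-9.0143)·0.099003 = 102.12 °C.

102 °C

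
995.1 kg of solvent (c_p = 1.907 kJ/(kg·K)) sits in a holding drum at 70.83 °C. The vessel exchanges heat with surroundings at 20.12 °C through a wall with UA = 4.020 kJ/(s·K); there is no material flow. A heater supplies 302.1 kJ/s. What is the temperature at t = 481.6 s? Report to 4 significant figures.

86.46 °C

Lumped-capacitance energy balance: M c_p dT/dt = UA(T_amb − T) + Q̇.
dT/dt = (T_ss − T)/τ with T_ss = T_amb + Q̇/UA = 20.12 + 302.1/4.020 = 95.2693 °C, τ = M c_p/UA = 995.1·1.907/4.020 = 472.054 s.
Solution: T(t) = T_ss + (T₀ − T_ss) e^(−t/τ).
T(481.6) = 95.2693 + (-24.4393)·0.360515 = 86.4585 °C.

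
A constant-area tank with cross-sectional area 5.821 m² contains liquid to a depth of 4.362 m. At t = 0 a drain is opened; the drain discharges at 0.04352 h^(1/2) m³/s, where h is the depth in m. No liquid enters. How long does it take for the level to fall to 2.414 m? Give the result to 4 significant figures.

143.1 s

With no inflow, A dh/dt = −0.04352 √h.
∫ h^(−1/2) dh = −(0.04352/A) ∫ dt, giving 2√h = 2√h₀ − (0.04352/A) t.
t = 2A(√h₀ − √h)/0.04352 = 2·5.821·(√4.362 − √2.414)/0.04352
  = 11.6420 × (2.08854 − 1.55371) / 0.04352 = 143.073 s.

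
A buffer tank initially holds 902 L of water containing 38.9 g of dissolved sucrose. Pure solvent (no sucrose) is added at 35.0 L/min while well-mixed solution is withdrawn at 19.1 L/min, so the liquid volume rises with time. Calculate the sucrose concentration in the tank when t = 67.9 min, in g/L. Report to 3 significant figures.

0.00763 g/L

Total volume: dV/dt = Q_in − Q_out = 15.900 L/min, so V(t) = 902 + 15.900 t and V(67.9) = 1981.6 L.
Solute balance: dm/dt = 0 − Q_out C = −Q_out m/V(t).
dm/m = −Q_out dt/(V₀ + 15.900 t); integrating gives ln(m/m₀) = −(Q_out/(Q_in−Q_out)) ln(V/V₀).
m = m₀ (V₀/V)^(Q_out/(Q_in−Q_out)) = 38.9 × (902/1981.6)^(1.2013) = 15.113 g.
C = m/V = 15.113/1981.6 = 0.0076265 g/L.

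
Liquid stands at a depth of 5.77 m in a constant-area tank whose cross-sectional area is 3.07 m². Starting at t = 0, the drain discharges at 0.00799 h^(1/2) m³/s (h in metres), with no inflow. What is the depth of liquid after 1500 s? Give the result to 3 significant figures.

A dh/dt = −Q_out = −0.00799 √h.
∫ h^(−1/2) dh = −(0.00799/A) ∫ dt, giving 2√h = 2√h₀ − (0.00799/A) t.
√h = √5.77 − 0.00799·1500/(2·3.07) = 2.4021 − 1.9520 = 0.45013.
h = 0.45013² = 0.20262 m.

0.203 m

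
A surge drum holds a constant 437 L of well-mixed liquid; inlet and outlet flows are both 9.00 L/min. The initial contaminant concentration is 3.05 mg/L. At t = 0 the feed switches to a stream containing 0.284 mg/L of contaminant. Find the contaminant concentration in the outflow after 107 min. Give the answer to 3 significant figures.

0.589 mg/L

Accumulation = in − out for the solute gives V dC/dt = Q(C_in − C).
So dC/dt = (C_in − C)/τ with τ = V/Q = 437/9.00 = 48.556 min.
C approaches C_in exponentially: C(t) = C_in + (C₀ − C_in) e^(−t/τ).
C(107) = 0.284 + (3.05 − 0.284)·e^(−107/48.556) = 0.284 + (2.7660)·0.11040 = 0.58936 mg/L.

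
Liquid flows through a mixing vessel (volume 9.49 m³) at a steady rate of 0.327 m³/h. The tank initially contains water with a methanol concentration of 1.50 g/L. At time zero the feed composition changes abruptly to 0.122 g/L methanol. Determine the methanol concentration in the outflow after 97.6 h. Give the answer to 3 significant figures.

Accumulation = in − out for the solute gives V dC/dt = Q(C_in − C).
Time constant τ = V/Q = 9.49/0.327 = 29.021 h.
Solution: C(t) = C_in + (C₀ − C_in) e^(−t/τ).
C(97.6) = 0.122 + (1.50 − 0.122)·e^(−97.6/29.021) = 0.122 + (1.3780)·0.034630 = 0.16972 g/L.

0.170 g/L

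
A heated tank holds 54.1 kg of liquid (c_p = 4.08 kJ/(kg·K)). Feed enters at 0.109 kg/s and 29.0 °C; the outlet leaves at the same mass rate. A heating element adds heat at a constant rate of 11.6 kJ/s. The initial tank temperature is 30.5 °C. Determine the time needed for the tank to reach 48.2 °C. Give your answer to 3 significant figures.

M c_p dT/dt = ṁ c_p (T_in − T) + Q̇.
τ = M/ṁ = 496.33 s; T_ss = T_in + Q̇/(ṁ c_p) = 55.084 °C.
T(t) = T_ss + (T₀ − T_ss) e^(−t/τ). Set T = 48.2:
e^(−t/τ) = (48.2 − 55.084)/(30.5 − 55.084) = 0.28001
t = −496.33 · ln(0.28001) = 631.79 s.

632 s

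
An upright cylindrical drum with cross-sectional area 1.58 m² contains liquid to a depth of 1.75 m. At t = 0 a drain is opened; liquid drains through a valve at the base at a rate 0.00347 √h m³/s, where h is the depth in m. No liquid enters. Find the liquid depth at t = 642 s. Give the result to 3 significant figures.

0.382 m

With no inflow, A dh/dt = −0.00347 √h.
∫ h^(−1/2) dh = −(0.00347/A) ∫ dt, giving 2√h = 2√h₀ − (0.00347/A) t.
√h = √1.75 − 0.00347·642/(2·1.58) = 1.3229 − 0.70498 = 0.61789.
h = 0.61789² = 0.38179 m.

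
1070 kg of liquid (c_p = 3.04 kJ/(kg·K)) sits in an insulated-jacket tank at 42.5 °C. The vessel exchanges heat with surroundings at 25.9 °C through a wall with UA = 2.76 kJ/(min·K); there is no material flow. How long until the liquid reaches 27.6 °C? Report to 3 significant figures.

Unsteady energy balance on the tank contents: M c_p dT/dt = −UA(T − T_amb).
τ = M c_p/UA = 1178.6 min; T_ss = T_amb = 25.900 °C.
T(t) = T_ss + (T₀ − T_ss)e^(−t/τ); set T = 27.6:
t = −τ ln[(T − T_ss)/(T₀ − T_ss)] = −1178.6 · ln(0.10241) = 2685.7 min.

2690 min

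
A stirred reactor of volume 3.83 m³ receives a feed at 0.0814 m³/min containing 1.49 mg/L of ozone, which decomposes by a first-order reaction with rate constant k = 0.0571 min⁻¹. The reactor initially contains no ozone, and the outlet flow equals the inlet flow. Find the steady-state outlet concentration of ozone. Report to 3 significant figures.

0.404 mg/L

V dC/dt = Q(C_in − C) − k V C.
At steady state: 0 = Q C_in − (Q + kV) C_ss, so C_ss = Q C_in/(Q + kV).
C_ss = 0.0814·1.49/(0.0814 + 0.0571·3.83) = 0.12129/0.30009 = 0.40416 mg/L.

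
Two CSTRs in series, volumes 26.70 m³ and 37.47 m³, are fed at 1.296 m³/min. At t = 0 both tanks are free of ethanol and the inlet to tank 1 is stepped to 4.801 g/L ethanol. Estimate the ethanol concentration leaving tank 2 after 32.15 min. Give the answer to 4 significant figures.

1.807 g/L

Time constants: τᵢ = Vᵢ/Q for each well-mixed tank.
τ₁ = 26.70/1.296 = 20.6019 min; τ₂ = 37.47/1.296 = 28.9120 min.
Tank 1: C₁ = C_in(1 − e^(−t/τ₁)). Tank 2 (τ₁ ≠ τ₂): C₂ = C_in[1 − (τ₁ e^(−t/τ₁) − τ₂ e^(−t/τ₂))/(τ₁ − τ₂)].
At t = 32.15: e^(−t/τ₁) = 0.210023, e^(−t/τ₂) = 0.328903.
C₂ = 4.801·[1 − (20.6019·0.210023 − 28.9120·0.328903)/(-8.31019)] = 4.801·0.376381 = 1.80701 g/L.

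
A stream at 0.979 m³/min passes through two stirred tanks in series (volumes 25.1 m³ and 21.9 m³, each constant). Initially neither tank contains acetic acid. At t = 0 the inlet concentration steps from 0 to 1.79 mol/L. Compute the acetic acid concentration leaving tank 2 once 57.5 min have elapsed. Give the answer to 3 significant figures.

1.24 mol/L

Time constants: τᵢ = Vᵢ/Q for each well-mixed tank.
τ₁ = 25.1/0.979 = 25.638 min; τ₂ = 21.9/0.979 = 22.370 min.
Solving the cascade with C₁(0)=C₂(0)=0 gives C₂(t) = C_in[1 − (τ₁ e^(−t/τ₁) − τ₂ e^(−t/τ₂))/(τ₁ − τ₂)].
At t = 57.5: e^(−t/τ₁) = 0.10617, e^(−t/τ₂) = 0.076502.
C₂ = 1.79·[1 − (25.638·0.10617 − 22.370·0.076502)/(3.2686)] = 1.79·0.69080 = 1.2365 mol/L.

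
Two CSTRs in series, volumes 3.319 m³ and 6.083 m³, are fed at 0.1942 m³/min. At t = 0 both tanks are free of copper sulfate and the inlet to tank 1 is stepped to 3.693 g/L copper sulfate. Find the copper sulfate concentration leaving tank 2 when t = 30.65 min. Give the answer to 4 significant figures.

1.376 g/L

Each tank obeys Vᵢ dCᵢ/dt = Q(Cᵢ₋₁ − Cᵢ), so τᵢ = Vᵢ/Q.
τ₁ = 3.319/0.1942 = 17.0906 min; τ₂ = 6.083/0.1942 = 31.3234 min.
Solving the cascade with C₁(0)=C₂(0)=0 gives C₂(t) = C_in[1 − (τ₁ e^(−t/τ₁) − τ₂ e^(−t/τ₂))/(τ₁ − τ₂)].
At t = 30.65: e^(−t/τ₁) = 0.166397, e^(−t/τ₂) = 0.375874.
C₂ = 3.693·[1 − (17.0906·0.166397 − 31.3234·0.375874)/(-14.2327)] = 3.693·0.372587 = 1.37597 g/L.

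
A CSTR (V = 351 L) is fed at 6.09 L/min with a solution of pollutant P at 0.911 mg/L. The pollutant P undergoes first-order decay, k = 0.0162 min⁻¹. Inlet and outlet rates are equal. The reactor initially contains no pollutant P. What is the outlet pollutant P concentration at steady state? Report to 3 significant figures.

0.471 mg/L

V dC/dt = Q(C_in − C) − k V C.
At steady state: 0 = Q C_in − (Q + kV) C_ss, so C_ss = Q C_in/(Q + kV).
C_ss = 6.09·0.911/(6.09 + 0.0162·351) = 5.5480/11.776 = 0.47112 mg/L.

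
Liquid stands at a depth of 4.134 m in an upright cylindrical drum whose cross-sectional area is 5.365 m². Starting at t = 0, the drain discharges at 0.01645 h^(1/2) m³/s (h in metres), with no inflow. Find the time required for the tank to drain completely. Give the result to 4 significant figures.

With no inflow, A dh/dt = −0.01645 √h.
∫ h^(−1/2) dh = −(0.01645/A) ∫ dt, giving 2√h = 2√h₀ − (0.01645/A) t.
Tank is empty when √h = 0: t_empty = 2A√h₀/0.01645.
t_empty = 2·5.365·√4.134/0.01645 = 10.7300·2.03322/0.01645 = 1326.23 s.

1326 s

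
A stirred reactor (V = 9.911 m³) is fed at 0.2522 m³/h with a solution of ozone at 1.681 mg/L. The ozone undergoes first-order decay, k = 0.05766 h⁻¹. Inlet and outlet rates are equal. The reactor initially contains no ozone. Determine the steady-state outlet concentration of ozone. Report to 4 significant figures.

0.5147 mg/L

Species balance: V dC/dt = Q C_in − Q C − k V C.
Steady state (dC/dt = 0): C_ss = Q C_in/(Q + kV) = C_in/(1 + kV/Q).
C_ss = 0.2522·1.681/(0.2522 + 0.05766·9.911) = 0.423948/0.823668 = 0.514707 mg/L.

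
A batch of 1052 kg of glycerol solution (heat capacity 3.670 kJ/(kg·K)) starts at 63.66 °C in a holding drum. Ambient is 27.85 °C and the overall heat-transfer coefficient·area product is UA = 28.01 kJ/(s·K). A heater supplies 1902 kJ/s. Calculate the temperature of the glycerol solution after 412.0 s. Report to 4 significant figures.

Lumped-capacitance energy balance: M c_p dT/dt = UA(T_amb − T) + Q̇.
dT/dt = (T_ss − T)/τ with T_ss = T_amb + Q̇/UA = 27.85 + 1902/28.01 = 95.7543 °C, τ = M c_p/UA = 1052·3.670/28.01 = 137.838 s.
This is linear first-order; T(t) = T_ss + (T₀ − T_ss) e^(−t/τ).
T(412.0) = 95.7543 + (-32.0943)·0.0503368 = 94.1388 °C.

94.14 °C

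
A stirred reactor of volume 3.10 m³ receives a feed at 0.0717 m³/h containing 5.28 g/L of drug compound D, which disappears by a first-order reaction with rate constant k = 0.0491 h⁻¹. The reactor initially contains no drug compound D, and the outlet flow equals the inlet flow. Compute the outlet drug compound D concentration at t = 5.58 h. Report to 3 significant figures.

Species balance: V dC/dt = Q C_in − Q C − k V C.
This is linear with rate a = Q/V + k = 0.072229 h⁻¹.
C_ss = Q C_in/(Q + kV) = 1.6908 g/L; C(t) = C_ss + (C₀ − C_ss) e^(−a t).
C(5.58) = 1.6908 + (-1.6908)·e^(−0.072229·5.58) = 1.6908 + (-1.6908)·0.66829 = 0.56084 g/L.

0.561 g/L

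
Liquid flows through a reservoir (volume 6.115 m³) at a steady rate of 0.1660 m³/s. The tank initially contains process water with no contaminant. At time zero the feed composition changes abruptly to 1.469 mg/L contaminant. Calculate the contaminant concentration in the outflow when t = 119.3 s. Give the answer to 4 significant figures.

Unsteady species balance (constant V, well mixed): V dC/dt = Q(C_in − C).
So dC/dt = (C_in − C)/τ with τ = V/Q = 6.115/0.1660 = 36.8373 s.
Integrating: C(t) = C_in + (C₀ − C_in) e^(−t/τ).
C(119.3) = 1.469 + (0 − 1.469)·e^(−119.3/36.8373) = 1.469 + (-1.46900)·0.0392203 = 1.41139 mg/L.

1.411 mg/L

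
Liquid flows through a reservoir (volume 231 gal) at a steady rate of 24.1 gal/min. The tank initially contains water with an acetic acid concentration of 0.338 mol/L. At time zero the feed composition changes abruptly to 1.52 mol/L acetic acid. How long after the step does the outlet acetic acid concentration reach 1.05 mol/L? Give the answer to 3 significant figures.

8.84 min

Species balance: V dC/dt = Q(C_in − C) ⇒ τ = V/Q = 9.5851 min.
C(t) = C_in + (C₀ − C_in) e^(−t/τ). Set C = 1.05 and solve for t:
e^(−t/τ) = (C − C_in)/(C₀ − C_in) = (1.05 − 1.52)/(0.338 − 1.52) = 0.39763
t = −τ ln(…) = 9.5851 × 0.92223 = 8.8396 min.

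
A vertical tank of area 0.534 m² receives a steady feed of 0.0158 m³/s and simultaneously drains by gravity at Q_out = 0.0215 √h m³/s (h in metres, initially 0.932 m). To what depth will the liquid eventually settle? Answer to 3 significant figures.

A dh/dt = Q_in − 0.0215 √h. Steady state requires inflow = outflow:
Q_in = 0.0215 √h_ss ⇒ √h_ss = 0.0158/0.0215 = 0.73488.
h_ss = 0.73488² = 0.54005 m. (Since h₀ = 0.932 m > h_ss, the level will fall toward this value.)

0.540 m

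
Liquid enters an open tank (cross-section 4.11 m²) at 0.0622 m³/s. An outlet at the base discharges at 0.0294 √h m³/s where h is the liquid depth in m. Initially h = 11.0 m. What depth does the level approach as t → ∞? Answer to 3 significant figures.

A dh/dt = Q_in − 0.0294 √h. Steady state requires inflow = outflow:
Q_in = 0.0294 √h_ss ⇒ √h_ss = 0.0622/0.0294 = 2.1156.
h_ss = 2.1156² = 4.4760 m. (Since h₀ = 11.0 m > h_ss, the level will fall toward this value.)

4.48 m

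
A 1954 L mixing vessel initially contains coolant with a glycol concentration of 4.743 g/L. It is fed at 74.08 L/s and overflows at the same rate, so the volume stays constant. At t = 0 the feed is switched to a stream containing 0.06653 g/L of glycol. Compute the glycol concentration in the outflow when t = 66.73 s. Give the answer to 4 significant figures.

0.4391 g/L

Accumulation = in − out for the solute gives V dC/dt = Q(C_in − C).
Rewrite as dC/dt + C/τ = C_in/τ, τ = V/Q = 26.3769 s.
C approaches C_in exponentially: C(t) = C_in + (C₀ − C_in) e^(−t/τ).
C(66.73) = 0.06653 + (4.743 − 0.06653)·e^(−66.73/26.3769) = 0.06653 + (4.67647)·0.0796697 = 0.439103 g/L.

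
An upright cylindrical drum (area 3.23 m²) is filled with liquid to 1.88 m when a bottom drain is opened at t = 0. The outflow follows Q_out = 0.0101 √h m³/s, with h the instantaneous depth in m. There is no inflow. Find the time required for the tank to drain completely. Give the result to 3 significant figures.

877 s

A dh/dt = −Q_out = −0.0101 √h.
Separate and integrate: 2(√h − √h₀) = −(0.0101/A) t.
Tank is empty when √h = 0: t_empty = 2A√h₀/0.0101.
t_empty = 2·3.23·√1.88/0.0101 = 6.4600·1.3711/0.0101 = 876.98 s.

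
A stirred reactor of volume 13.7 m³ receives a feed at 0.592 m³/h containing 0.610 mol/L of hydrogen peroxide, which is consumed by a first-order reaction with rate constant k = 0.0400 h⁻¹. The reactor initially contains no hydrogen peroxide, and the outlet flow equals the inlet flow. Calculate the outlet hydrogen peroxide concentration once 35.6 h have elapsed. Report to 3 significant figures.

V dC/dt = Q(C_in − C) − k V C.
dC/dt = (Q/V) C_in − (Q/V + k) C; effective rate a = Q/V + k = 0.043212 + 0.0400 = 0.083212 h⁻¹.
C_ss = Q C_in/(Q + kV) = 0.31677 mol/L; C(t) = C_ss + (C₀ − C_ss) e^(−a t).
C(35.6) = 0.31677 + (-0.31677)·e^(−0.083212·35.6) = 0.31677 + (-0.31677)·0.051698 = 0.30040 mol/L.

0.300 mol/L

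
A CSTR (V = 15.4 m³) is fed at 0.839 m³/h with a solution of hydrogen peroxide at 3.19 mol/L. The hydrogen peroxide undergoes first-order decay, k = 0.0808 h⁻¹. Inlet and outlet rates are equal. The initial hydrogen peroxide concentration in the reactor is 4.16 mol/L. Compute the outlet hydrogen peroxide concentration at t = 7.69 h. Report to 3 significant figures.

2.30 mol/L

Accumulation = in − out − consumed: V dC/dt = Q C_in − Q C − k V C.
This is linear with rate a = Q/V + k = 0.13528 h⁻¹.
C_ss = Q C_in/(Q + kV) = 1.2847 mol/L; C(t) = C_ss + (C₀ − C_ss) e^(−a t).
C(7.69) = 1.2847 + (2.8753)·e^(−0.13528·7.69) = 1.2847 + (2.8753)·0.35335 = 2.3007 mol/L.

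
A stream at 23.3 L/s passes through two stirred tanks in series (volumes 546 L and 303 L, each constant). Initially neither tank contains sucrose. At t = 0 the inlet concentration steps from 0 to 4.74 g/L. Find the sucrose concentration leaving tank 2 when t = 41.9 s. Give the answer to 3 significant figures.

3.19 g/L

Species balance on tank i: dCᵢ/dt = (Cᵢ₋₁ − Cᵢ)/τᵢ with τᵢ = Vᵢ/Q.
τ₁ = 546/23.3 = 23.433 s; τ₂ = 303/23.3 = 13.004 s.
Tank 1: C₁ = C_in(1 − e^(−t/τ₁)). Tank 2 (τ₁ ≠ τ₂): C₂ = C_in[1 − (τ₁ e^(−t/τ₁) − τ₂ e^(−t/τ₂))/(τ₁ − τ₂)].
At t = 41.9: e^(−t/τ₁) = 0.16729, e^(−t/τ₂) = 0.039875.
C₂ = 4.74·[1 − (23.433·0.16729 − 13.004·0.039875)/(10.429)] = 4.74·0.67384 = 3.1940 g/L.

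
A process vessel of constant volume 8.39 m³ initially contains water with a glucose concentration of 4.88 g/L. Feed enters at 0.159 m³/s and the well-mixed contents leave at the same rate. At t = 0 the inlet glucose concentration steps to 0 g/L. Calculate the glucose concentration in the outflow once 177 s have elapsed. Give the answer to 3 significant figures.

Transient balance on the dissolved component: V dC/dt = Q(C_in − C).
Rewrite as dC/dt + C/τ = C_in/τ, τ = V/Q = 52.767 s.
Solution: C(t) = C_in + (C₀ − C_in) e^(−t/τ).
C(177) = 0 + (4.88 − 0)·e^(−177/52.767) = 0 + (4.8800)·0.034932 = 0.17047 g/L.

0.170 g/L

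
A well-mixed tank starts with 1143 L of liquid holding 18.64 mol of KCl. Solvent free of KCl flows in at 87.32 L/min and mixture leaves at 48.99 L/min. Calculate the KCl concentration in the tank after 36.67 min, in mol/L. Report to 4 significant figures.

0.002625 mol/L

Let m(t) be the amount of KCl. Volume: V(t) = V₀ + (Q_in − Q_out) t = 1143 + 38.3300 t; V(36.67) = 2548.56 L.
Solute balance: dm/dt = 0 − Q_out C = −Q_out m/V(t).
Separate: dm/m = −Q_out dt/V(t) ⇒ ln(m/m₀) = −(Q_out/(Q_in−Q_out)) ln(V/V₀).
m = m₀ (V₀/V)^(Q_out/(Q_in−Q_out)) = 18.64 × (1143/2548.56)^(1.27811) = 6.68875 mol.
C = m/V = 6.68875/2548.56 = 0.00262452 mol/L.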